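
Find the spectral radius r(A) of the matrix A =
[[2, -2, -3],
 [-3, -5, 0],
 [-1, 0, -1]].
r(A) ≈ 5.832

The eigenvalues of A are the roots of its characteristic polynomial. With M = A (coefficients from the trace, the sum of principal 2x2 minors, and det A):
  p(λ) = det(λ I - M) = λ^3 + 4λ^2 - 16λ - 31.
No integer candidate from the rational root theorem (±divisors of 31) is a root, so the roots are irrational. The cubic discriminant is Δ = 38181 > 0, so there are three distinct real roots. p(-6) = -7 and p(-5) = 24 have opposite signs, so a root lies in (-6, -5); Newton's method refines it to λ ≈ -5.832. p(-2) = 9 and p(-1) = -12 have opposite signs, so a root lies in (-2, -1); Newton's method refines it to λ ≈ -1.5648. p(3) = -16 and p(4) = 33 have opposite signs, so a root lies in (3, 4); Newton's method refines it to λ ≈ 3.3969. Check (Vieta): the three roots sum to -4, matching tr M = -4.
Thus the eigenvalues (to 4 decimals) are -5.832 (modulus 5.832); -1.5648 (modulus 1.5648); 3.3969 (modulus 3.3969). The spectral radius is the largest modulus: r(A) ≈ 5.832. (Cross-check: r(A) ≤ ||A||_2 ≈ 5.9323; equality holds whenever A is normal, though it can also hold for some non-normal A.)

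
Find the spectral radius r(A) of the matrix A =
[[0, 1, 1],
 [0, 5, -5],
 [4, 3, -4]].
r(A) ≈ 3.9128

The eigenvalues of A are the roots of its characteristic polynomial. With M = A (coefficients from the trace, the sum of principal 2x2 minors, and det A):
  p(λ) = det(λ I - M) = λ^3 - λ^2 - 9λ + 40.
No integer candidate from the rational root theorem (±divisors of 40) is a root, so the roots are irrational. The cubic discriminant is Δ = -33563 < 0, so there is one real root and a complex-conjugate pair. p(-4) = -4 and p(-3) = 31 have opposite signs, so a root lies in (-4, -3); Newton's method refines it to λ ≈ -3.9128. Dividing out (λ - (-3.9128)) leaves approximately λ^2 - 4.9128λ + 10.2228. For λ^2 - 4.9128λ + 10.2228 the discriminant is -16.7557. It is negative, so the remaining roots are the complex-conjugate pair λ ≈ 2.4564 ± 2.0467i. Their product equals the constant term, so |λ|^2 ≈ 10.2228 and |λ| ≈ 3.1973.
Thus the eigenvalues (to 4 decimals) are -3.9128 (modulus 3.9128); 2.4564 ± 2.0467i (modulus 3.1973). The spectral radius is the largest modulus: r(A) ≈ 3.9128. (Cross-check: r(A) ≤ ||A||_2 ≈ 8.9885; equality holds whenever A is normal, though it can also hold for some non-normal A.)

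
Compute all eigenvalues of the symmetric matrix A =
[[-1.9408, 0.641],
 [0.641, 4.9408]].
sigma(A) ≈ {-2, 5}

A is real symmetric, so its spectrum consists of real eigenvalues. Expanding the characteristic polynomial of the displayed matrix gives
  det(λ I - A) = p(λ) = λ^2 + (-3)λ + (-10).
Solving p(λ) = 0 yields eigenvalues ≈ -2, 5. (A is shown rounded to 4 decimals, so these recover the underlying integer eigenvalues to within that precision.)
Verification: the trace of A = 3 equals the sum of eigenvalues 3, and det(A) ≈ -10.0000 matches the eigenvalue product -10.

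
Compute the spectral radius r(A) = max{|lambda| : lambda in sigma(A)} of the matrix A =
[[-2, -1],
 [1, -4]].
r(A) = 3

The eigenvalues of A are the roots of its characteristic polynomial. With M = A (coefficients from the trace and determinant):
  p(λ) = det(λ I - M) = λ^2 + 6λ + 9.
For λ^2 + 6λ + 9 the discriminant is 0. It is a perfect square (0^2), so the roots are rational: λ = (-6 ± 0)/2 = -3, -3.
Thus the eigenvalues (to 4 decimals) are -3 (modulus 3). The spectral radius is the largest modulus: r(A) = 3. (Cross-check: r(A) ≤ ||A||_2 ≈ 4.1623; equality holds whenever A is normal, though it can also hold for some non-normal A.)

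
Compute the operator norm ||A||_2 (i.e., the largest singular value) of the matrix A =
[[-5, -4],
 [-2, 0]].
||A||_2 = sqrt((45 + sqrt(1769))/2) ≈ 6.5977 (= sqrt(largest eigenvalue of A^T A))

||A||_2 = sigma_max(A) = sqrt(lambda_max(A^T A)). Form the symmetric matrix M = A^T A =
[[29, 20],
 [20, 16]].
Its characteristic polynomial (trace, determinant of M give the coefficients) is
  p(λ) = det(λ I - M) = λ^2 - 45λ + 64.
For λ^2 - 45λ + 64 the discriminant is 1769. It is nonnegative but not a perfect square, so the roots are real and irrational: λ = (45 ± sqrt(1769))/2 ≈ 43.5297, 1.4703.
So the eigenvalues of A^T A are ≈ 1.4703, 43.5297 (all ≥ 0, as they must be for A^T A). The largest is λ_max = (45 + sqrt(1769))/2 ≈ 43.5297, hence ||A||_2 = sqrt(λ_max) = sqrt((45 + sqrt(1769))/2) ≈ 6.5977.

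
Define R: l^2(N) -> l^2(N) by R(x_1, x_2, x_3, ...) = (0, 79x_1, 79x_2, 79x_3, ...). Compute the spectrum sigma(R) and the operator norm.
sigma(R) = closed disk {z in C : |z| ≤ 79}; ||R|| = 79

Note R = 79·U where U is the unit right shift (U x)_k = x_{k-1} (with x_0 := 0); so ||R|| = 79||U|| and sigma(R) = 79·sigma(U). ||R x||^2 = sum_{k≥1} |79x_k|^2 = 6241||x||^2, so ||R|| = 79 and sigma(R) ⊂ {|z| ≤ 79}. For any |lambda| < 79, the equation (R - lambda I) x = 0 forces x_1 = 0, then 79x_k = lambda x_{k+1} ⇒ x = 0, so R has no eigenvalues. But (R - lambda I) is not surjective for |lambda| < 79: solving (R - lambda I) x = e_1 would require x_n proportional to (lambda/79)^(-n), which is not in l^2. So every |lambda| < 79 lies in the residual spectrum. The boundary |lambda| = 79 is in the approximate point spectrum (the spectrum is closed). Hence sigma(R) is the closed disk of radius 79.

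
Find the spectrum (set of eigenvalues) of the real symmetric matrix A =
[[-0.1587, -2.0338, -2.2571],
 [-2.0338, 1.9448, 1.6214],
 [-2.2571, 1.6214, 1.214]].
sigma(A) ≈ {-2, 0, 5}

A is real symmetric, so its spectrum consists of real eigenvalues. Expanding the characteristic polynomial of the displayed matrix gives
  det(λ I - A) = p(λ) = λ^3 + (-3)λ^2 + (-10)λ + (0).
Solving p(λ) = 0 yields eigenvalues ≈ -2, 0, 5. (A is shown rounded to 4 decimals, so these recover the underlying integer eigenvalues to within that precision.)
Verification: the trace of A = 3 equals the sum of eigenvalues 3, and det(A) ≈ -0.0007 matches the eigenvalue product 0.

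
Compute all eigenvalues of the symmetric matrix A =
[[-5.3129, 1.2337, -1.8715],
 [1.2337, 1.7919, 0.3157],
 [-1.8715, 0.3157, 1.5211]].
sigma(A) ≈ {-6, 2} (2 with multiplicity 2)

A is real symmetric, so its spectrum consists of real eigenvalues. Expanding the characteristic polynomial of the displayed matrix gives
  det(λ I - A) = p(λ) = λ^3 + (2)λ^2 + (-20)λ + (24).
Solving p(λ) = 0 yields eigenvalues ≈ -6, 2, 2. (A is shown rounded to 4 decimals, so these recover the underlying integer eigenvalues to within that precision.)
Verification: the trace of A = -2 equals the sum of eigenvalues -2, and det(A) ≈ -24.0007 matches the eigenvalue product -24.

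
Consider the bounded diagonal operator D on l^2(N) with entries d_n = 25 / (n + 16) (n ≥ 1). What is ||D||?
||D|| = 25/17 (attained at n = 1)

For D diagonal, ||D|| = sup_n |d_n| = sup_n 25/(n + 16). This is positive and strictly decreasing in n, so the supremum is attained at n = 1: d_1 = 25/(1 + 16) = 25/17. Hence ||D|| = 25/17.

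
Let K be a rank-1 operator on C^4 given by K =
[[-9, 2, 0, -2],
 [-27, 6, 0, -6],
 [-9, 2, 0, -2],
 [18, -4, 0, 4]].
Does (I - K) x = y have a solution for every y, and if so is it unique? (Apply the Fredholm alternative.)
(I - K) is singular (det(I - K) = 0, i.e. 1 ∈ sigma(K)). (I - K) x = y is solvable iff y ⊥ ker((I - K)^*) = span{(-9, 2, 0, -2)}, i.e. iff -9y_1 + 2y_2 - 2y_4 = 0. When solvable, the solutions are x = y + c·(1, 3, 1, -2), c arbitrary (ker(I - K) = span{(1, 3, 1, -2)}, dimension 1).

K has rank 1, so it is an outer product K = u v^T: every row of K is a multiple of one row vector. Reading off the entries, u = (1, 3, 1, -2) and v = (-9, 2, 0, -2) (row i of K equals u_i·v^T). A rank-one matrix u v^T satisfies K u = u (v·u) and kills the (3)-dimensional subspace v^⊥, so its characteristic polynomial is lambda^3 (lambda - v·u) with v·u = tr K = 1. Hence the eigenvalues of I - K are 1 (multiplicity 3) and 1 - (1) = 0, so det(I - K) = 0. (Direct check: I - K =
[[10, -2, 0, 2],
 [27, -5, 0, 6],
 [9, -2, 1, 2],
 [-18, 4, 0, -3]]
has determinant 0.) So 1 is an eigenvalue of K and (I - K) is not invertible. The finite-dimensional Fredholm alternative says: either (I - K) is invertible, or ker(I - K) ≠ {0} and then range(I - K) = ker((I - K)^*)^⊥, with dim ker(I - K) = dim ker((I - K)^*). We are in the second case, so we need both kernels. Kernel of I - K: (I - K) u = u - u (v·u) = u - u = 0, so ker(I - K) = span{u} = span{(1, 3, 1, -2)} (it is exactly 1-dimensional because rank(I - K) = 3). Kernel of the adjoint: K is real, so (I - K)^* = I - K^T = I - v u^T, and (I - v u^T) v = v - v (u·v) = 0; hence ker((I - K)^*) = span{v} = span{(-9, 2, 0, -2)}. Therefore (I - K) x = y is solvable iff <y, v> = 0, i.e. iff -9y_1 + 2y_2 - 2y_4 = 0. When this holds, K y = u (v·y) = 0, so (I - K) y = y and x = y is a particular solution; the full solution set is the line x = y + c·u = y + c·(1, 3, 1, -2), c ∈ C.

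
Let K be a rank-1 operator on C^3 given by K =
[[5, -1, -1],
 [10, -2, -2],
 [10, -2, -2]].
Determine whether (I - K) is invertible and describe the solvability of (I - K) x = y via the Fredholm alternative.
(I - K) is singular (det(I - K) = 0, i.e. 1 ∈ sigma(K)). (I - K) x = y is solvable iff y ⊥ ker((I - K)^*) = span{(5, -1, -1)}, i.e. iff 5y_1 - y_2 - y_3 = 0. When solvable, the solutions are x = y + c·(1, 2, 2), c arbitrary (ker(I - K) = span{(1, 2, 2)}, dimension 1).

K has rank 1, so it is an outer product K = u v^T: every row of K is a multiple of one row vector. Reading off the entries, u = (1, 2, 2) and v = (5, -1, -1) (row i of K equals u_i·v^T). A rank-one matrix u v^T satisfies K u = u (v·u) and kills the (2)-dimensional subspace v^⊥, so its characteristic polynomial is lambda^2 (lambda - v·u) with v·u = tr K = 1. Hence the eigenvalues of I - K are 1 (multiplicity 2) and 1 - (1) = 0, so det(I - K) = 0. (Direct check: I - K =
[[-4, 1, 1],
 [-10, 3, 2],
 [-10, 2, 3]]
has determinant 0.) So 1 is an eigenvalue of K and (I - K) is not invertible. The finite-dimensional Fredholm alternative says: either (I - K) is invertible, or ker(I - K) ≠ {0} and then range(I - K) = ker((I - K)^*)^⊥, with dim ker(I - K) = dim ker((I - K)^*). We are in the second case, so we need both kernels. Kernel of I - K: (I - K) u = u - u (v·u) = u - u = 0, so ker(I - K) = span{u} = span{(1, 2, 2)} (it is exactly 1-dimensional because rank(I - K) = 2). Kernel of the adjoint: K is real, so (I - K)^* = I - K^T = I - v u^T, and (I - v u^T) v = v - v (u·v) = 0; hence ker((I - K)^*) = span{v} = span{(5, -1, -1)}. Therefore (I - K) x = y is solvable iff <y, v> = 0, i.e. iff 5y_1 - y_2 - y_3 = 0. When this holds, K y = u (v·y) = 0, so (I - K) y = y and x = y is a particular solution; the full solution set is the line x = y + c·u = y + c·(1, 2, 2), c ∈ C.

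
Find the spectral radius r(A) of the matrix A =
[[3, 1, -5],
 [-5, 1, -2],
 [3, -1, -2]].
r(A) ≈ 4.5018

The eigenvalues of A are the roots of its characteristic polynomial. With M = A (coefficients from the trace, the sum of principal 2x2 minors, and det A):
  p(λ) = det(λ I - M) = λ^3 - 2λ^2 + 13λ + 38.
No integer candidate from the rational root theorem (±divisors of 38) is a root, so the roots are irrational. The cubic discriminant is Δ = -63668 < 0, so there is one real root and a complex-conjugate pair. p(-2) = -4 and p(-1) = 22 have opposite signs, so a root lies in (-2, -1); Newton's method refines it to λ ≈ -1.8751. Dividing out (λ - (-1.8751)) leaves approximately λ^2 - 3.8751λ + 20.266. For λ^2 - 3.8751λ + 20.266 the discriminant is -66.0478. It is negative, so the remaining roots are the complex-conjugate pair λ ≈ 1.9375 ± 4.0635i. Their product equals the constant term, so |λ|^2 ≈ 20.266 and |λ| ≈ 4.5018.
Thus the eigenvalues (to 4 decimals) are -1.8751 (modulus 1.8751); 1.9375 ± 4.0635i (modulus 4.5018). The spectral radius is the largest modulus: r(A) ≈ 4.5018. (Cross-check: r(A) ≤ ||A||_2 ≈ 7.0804; equality holds whenever A is normal, though it can also hold for some non-normal A.)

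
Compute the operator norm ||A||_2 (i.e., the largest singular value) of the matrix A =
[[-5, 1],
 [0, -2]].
||A||_2 = sqrt((30 + sqrt(500))/2) ≈ 5.1167 (= sqrt(largest eigenvalue of A^T A))

||A||_2 = sigma_max(A) = sqrt(lambda_max(A^T A)). Form the symmetric matrix M = A^T A =
[[25, -5],
 [-5, 5]].
Its characteristic polynomial (trace, determinant of M give the coefficients) is
  p(λ) = det(λ I - M) = λ^2 - 30λ + 100.
For λ^2 - 30λ + 100 the discriminant is 500. It is nonnegative but not a perfect square, so the roots are real and irrational: λ = (30 ± sqrt(500))/2 ≈ 26.1803, 3.8197.
So the eigenvalues of A^T A are ≈ 3.8197, 26.1803 (all ≥ 0, as they must be for A^T A). The largest is λ_max = (30 + sqrt(500))/2 ≈ 26.1803, hence ||A||_2 = sqrt(λ_max) = sqrt((30 + sqrt(500))/2) ≈ 5.1167.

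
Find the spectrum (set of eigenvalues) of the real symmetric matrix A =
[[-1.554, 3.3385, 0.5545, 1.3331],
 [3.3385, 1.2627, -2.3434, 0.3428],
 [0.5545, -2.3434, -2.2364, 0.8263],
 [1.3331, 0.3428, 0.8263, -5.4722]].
sigma(A) ≈ {-6, -5, -1, 4}

A is real symmetric, so its spectrum consists of real eigenvalues. Expanding the characteristic polynomial of the displayed matrix gives
  det(λ I - A) = p(λ) = λ^4 + (8)λ^3 + (-7)λ^2 + (-134)λ + (-119.9988).
Solving p(λ) = 0 yields eigenvalues ≈ -6, -5, -1, 4. (A is shown rounded to 4 decimals, so these recover the underlying integer eigenvalues to within that precision.)
Verification: the trace of A = -8 equals the sum of eigenvalues -8, and det(A) ≈ -119.9988 matches the eigenvalue product -120.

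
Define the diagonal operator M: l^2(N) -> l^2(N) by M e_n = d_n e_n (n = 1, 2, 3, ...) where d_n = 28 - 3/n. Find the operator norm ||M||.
||M|| = 28

For a diagonal operator on l^2 with entries d_n, ||M|| = sup_n |d_n|. Here d_1 = 25, d_2 = 53/2, ..., and d_n = 28 - 3/n increases monotonically toward 28. All terms lie in [25, 28), so |d_n| = d_n and the supremum is the limit 28, which is not attained by any individual d_n. Hence ||M|| = 28.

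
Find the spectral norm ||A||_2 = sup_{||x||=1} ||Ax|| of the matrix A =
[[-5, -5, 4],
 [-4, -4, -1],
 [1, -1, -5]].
||A||_2 ≈ 9.607 (= sqrt(largest eigenvalue of A^T A))

||A||_2 = sigma_max(A) = sqrt(lambda_max(A^T A)). Form the symmetric matrix M = A^T A =
[[42, 40, -21],
 [40, 42, -11],
 [-21, -11, 42]].
Its characteristic polynomial (trace, sum of principal 2x2 minors, determinant of M give the coefficients) is
  p(λ) = det(λ I - M) = λ^3 - 126λ^2 + 3130λ - 1764.
No integer candidate from the rational root theorem (±divisors of 1764) is a root, so the roots are irrational. The cubic discriminant is Δ = 31202081312 > 0, so there are three distinct real roots. p(0) = -1764 and p(1) = 1241 have opposite signs, so a root lies in (0, 1); Newton's method refines it to λ ≈ 0.5769. p(33) = 249 and p(34) = -1696 have opposite signs, so a root lies in (33, 34); Newton's method refines it to λ ≈ 33.1295. p(92) = -1580 and p(93) = 3909 have opposite signs, so a root lies in (92, 93); Newton's method refines it to λ ≈ 92.2936. Check (Vieta): the three roots sum to 126, matching tr M = 126.
So the eigenvalues of A^T A are ≈ 0.5769, 33.1295, 92.2936 (all ≥ 0, as they must be for A^T A). The largest is λ_max ≈ 92.2936, hence ||A||_2 = sqrt(λ_max) ≈ 9.607.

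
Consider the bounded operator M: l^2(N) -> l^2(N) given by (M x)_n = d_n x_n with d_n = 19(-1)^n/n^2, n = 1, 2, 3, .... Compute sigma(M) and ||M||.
sigma(M) = {19(-1)^n/n^2 : n ≥ 1} ∪ {0}; ||M|| = 19

A bounded diagonal operator on l^2 with diagonal entries d_n has spectrum equal to the closure of {d_n : n ≥ 1}: every d_n is an eigenvalue (with eigenvector e_n), so {d_n} ⊂ sigma(M); the spectrum is closed, so its closure is too; and for lambda not in the closure, (M - lambda I) has bounded inverse (the diagonal entries 1/(d_n - lambda) are bounded). For our sequence d_n = 19(-1)^n/n^2, n = 1, 2, 3, ...:
  - {d_n} = {19(-1)^n/n^2 : n ≥ 1}; the only limit point is 0
  - closure = {19(-1)^n/n^2 : n ≥ 1} ∪ {0}
For the norm: a diagonal operator has ||M|| = sup_n |d_n|. Here |d_n| = 19/n^2 is decreasing, so sup_n |d_n| = |d_1| = 19. So ||M|| = 19.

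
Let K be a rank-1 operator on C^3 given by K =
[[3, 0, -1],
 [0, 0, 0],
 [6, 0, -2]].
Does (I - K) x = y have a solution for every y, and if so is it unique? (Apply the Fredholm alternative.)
(I - K) is singular (det(I - K) = 0, i.e. 1 ∈ sigma(K)). (I - K) x = y is solvable iff y ⊥ ker((I - K)^*) = span{(3, 0, -1)}, i.e. iff 3y_1 - y_3 = 0. When solvable, the solutions are x = y + c·(1, 0, 2), c arbitrary (ker(I - K) = span{(1, 0, 2)}, dimension 1).

K has rank 1, so it is an outer product K = u v^T: every row of K is a multiple of one row vector. Reading off the entries, u = (1, 0, 2) and v = (3, 0, -1) (row i of K equals u_i·v^T). A rank-one matrix u v^T satisfies K u = u (v·u) and kills the (2)-dimensional subspace v^⊥, so its characteristic polynomial is lambda^2 (lambda - v·u) with v·u = tr K = 1. Hence the eigenvalues of I - K are 1 (multiplicity 2) and 1 - (1) = 0, so det(I - K) = 0. (Direct check: I - K =
[[-2, 0, 1],
 [0, 1, 0],
 [-6, 0, 3]]
has determinant 0.) So 1 is an eigenvalue of K and (I - K) is not invertible. The finite-dimensional Fredholm alternative says: either (I - K) is invertible, or ker(I - K) ≠ {0} and then range(I - K) = ker((I - K)^*)^⊥, with dim ker(I - K) = dim ker((I - K)^*). We are in the second case, so we need both kernels. Kernel of I - K: (I - K) u = u - u (v·u) = u - u = 0, so ker(I - K) = span{u} = span{(1, 0, 2)} (it is exactly 1-dimensional because rank(I - K) = 2). Kernel of the adjoint: K is real, so (I - K)^* = I - K^T = I - v u^T, and (I - v u^T) v = v - v (u·v) = 0; hence ker((I - K)^*) = span{v} = span{(3, 0, -1)}. Therefore (I - K) x = y is solvable iff <y, v> = 0, i.e. iff 3y_1 - y_3 = 0. When this holds, K y = u (v·y) = 0, so (I - K) y = y and x = y is a particular solution; the full solution set is the line x = y + c·u = y + c·(1, 0, 2), c ∈ C.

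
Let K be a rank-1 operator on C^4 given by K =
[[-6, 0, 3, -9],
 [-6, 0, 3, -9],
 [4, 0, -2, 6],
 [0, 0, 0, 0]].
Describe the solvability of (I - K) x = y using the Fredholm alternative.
(I - K) is invertible (det(I - K) = 9 ≠ 0), so for every y in C^4 the equation (I - K) x = y has a unique solution.

K has rank 1, so it is an outer product K = u v^T: every row of K is a multiple of one row vector. Reading off the entries, u = (3, 3, -2, 0) and v = (-2, 0, 1, -3) (row i of K equals u_i·v^T). A rank-one matrix u v^T satisfies K u = u (v·u) and kills the (3)-dimensional subspace v^⊥, so its characteristic polynomial is lambda^3 (lambda - v·u) with v·u = tr K = -8. Hence the eigenvalues of I - K are 1 (multiplicity 3) and 1 - (-8) = 9, so det(I - K) = 9. (Direct check: I - K =
[[7, 0, -3, 9],
 [6, 1, -3, 9],
 [-4, 0, 3, -6],
 [0, 0, 0, 1]]
has determinant 9.) The finite-dimensional Fredholm alternative says: either (I - K) is invertible, or ker(I - K) ≠ {0} and then range(I - K) = ker((I - K)^*)^⊥, with dim ker(I - K) = dim ker((I - K)^*). Since det(I - K) ≠ 0, 1 is not an eigenvalue of K and ker(I - K) = {0}, so we are in the first case: for every y there is a unique x = (I - K)^(-1) y. Explicitly, by the Sherman–Morrison formula, (I - u v^T)^(-1) = I + u v^T/(1 - v·u), i.e. (I - K)^(-1) = I + K/(9).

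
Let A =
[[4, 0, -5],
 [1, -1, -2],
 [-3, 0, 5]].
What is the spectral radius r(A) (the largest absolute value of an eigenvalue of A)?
r(A) = (9 + sqrt(61))/2 ≈ 8.4051

The eigenvalues of A are the roots of its characteristic polynomial. With M = A (coefficients from the trace, the sum of principal 2x2 minors, and det A):
  p(λ) = det(λ I - M) = λ^3 - 8λ^2 - 4λ + 5.
By the rational root theorem any rational root is an integer divisor of 5. Testing λ = -1: p(-1) = -1 - 8 + 4 + 5 = 0, so λ = -1 is a root. Dividing out (λ + 1) leaves p(λ) = (λ + 1)(λ^2 - 9λ + 5). For λ^2 - 9λ + 5 the discriminant is 61. It is nonnegative but not a perfect square, so the roots are real and irrational: λ = (9 ± sqrt(61))/2 ≈ 8.4051, 0.5949.
Thus the eigenvalues (to 4 decimals) are 8.4051 (modulus 8.4051); 0.5949 (modulus 0.5949); -1 (modulus 1). The spectral radius is the largest modulus: r(A) = (9 + sqrt(61))/2 ≈ 8.4051. (Cross-check: r(A) ≤ ||A||_2 ≈ 8.9231; equality holds whenever A is normal, though it can also hold for some non-normal A.)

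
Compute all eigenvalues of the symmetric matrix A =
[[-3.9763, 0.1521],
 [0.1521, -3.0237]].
sigma(A) ≈ {-4, -3}

A is real symmetric, so its spectrum consists of real eigenvalues. Expanding the characteristic polynomial of the displayed matrix gives
  det(λ I - A) = p(λ) = λ^2 + (7)λ + (12).
Solving p(λ) = 0 yields eigenvalues ≈ -4, -3. (A is shown rounded to 4 decimals, so these recover the underlying integer eigenvalues to within that precision.)
Verification: the trace of A = -7 equals the sum of eigenvalues -7, and det(A) ≈ 12.0000 matches the eigenvalue product 12.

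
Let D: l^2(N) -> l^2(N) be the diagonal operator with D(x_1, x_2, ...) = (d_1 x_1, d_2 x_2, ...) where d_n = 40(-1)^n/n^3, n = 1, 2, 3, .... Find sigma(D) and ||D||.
sigma(D) = {40(-1)^n/n^3 : n ≥ 1} ∪ {0}; ||D|| = 40

A bounded diagonal operator on l^2 with diagonal entries d_n has spectrum equal to the closure of {d_n : n ≥ 1}: every d_n is an eigenvalue (with eigenvector e_n), so {d_n} ⊂ sigma(D); the spectrum is closed, so its closure is too; and for lambda not in the closure, (D - lambda I) has bounded inverse (the diagonal entries 1/(d_n - lambda) are bounded). For our sequence d_n = 40(-1)^n/n^3, n = 1, 2, 3, ...:
  - {d_n} = {40(-1)^n/n^3 : n ≥ 1}; the only limit point is 0
  - closure = {40(-1)^n/n^3 : n ≥ 1} ∪ {0}
For the norm: a diagonal operator has ||D|| = sup_n |d_n|. Here |d_n| = 40/n^3 is decreasing, so sup_n |d_n| = |d_1| = 40. So ||D|| = 40.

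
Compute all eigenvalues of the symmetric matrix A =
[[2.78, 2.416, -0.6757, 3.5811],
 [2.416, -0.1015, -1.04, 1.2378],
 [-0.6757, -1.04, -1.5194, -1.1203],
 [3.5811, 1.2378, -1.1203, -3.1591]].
sigma(A) ≈ {-5, -2, -1, 6}

A is real symmetric, so its spectrum consists of real eigenvalues. Expanding the characteristic polynomial of the displayed matrix gives
  det(λ I - A) = p(λ) = λ^4 + (2)λ^3 + (-31)λ^2 + (-91.9983)λ + (-59.996).
Solving p(λ) = 0 yields eigenvalues ≈ -5, -2, -1, 6. (A is shown rounded to 4 decimals, so these recover the underlying integer eigenvalues to within that precision.)
Verification: the trace of A = -2 equals the sum of eigenvalues -2, and det(A) ≈ -59.9960 matches the eigenvalue product -60.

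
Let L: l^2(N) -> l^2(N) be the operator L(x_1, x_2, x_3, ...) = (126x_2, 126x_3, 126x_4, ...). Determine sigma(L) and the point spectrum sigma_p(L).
sigma(L) = closed disk {z in C : |z| ≤ 126}; sigma_p(L) = open disk {z in C : |z| < 126}

Note L = 126·V where V is the unit left shift (V x)_k = x_{k+1}; so sigma(L) = 126·sigma(V) and ||L|| = 126||V||. ||L x||^2 = 15876sum_{k≥2} |x_k|^2 ≤ 15876||x||^2, with equality on {x : x_1 = 0}, so ||L|| = 126. For any lambda with |lambda| < 126, set r = lambda/126 (|r| < 1); the vector x = (1, r, r^2, ...) is in l^2 and satisfies L x = 126(r, r^2, ...) = lambda x, so lambda is an eigenvalue. On the boundary |lambda| = 126 the geometric series diverges, so no l^2 eigenvector exists, but these lambda lie in the approximate point spectrum. Hence sigma(L) is the closed disk of radius 126 and sigma_p(L) is the open disk.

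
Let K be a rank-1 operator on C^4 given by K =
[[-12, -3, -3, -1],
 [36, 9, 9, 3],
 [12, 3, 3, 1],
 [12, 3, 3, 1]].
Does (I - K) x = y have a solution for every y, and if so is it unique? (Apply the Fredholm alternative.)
(I - K) is singular (det(I - K) = 0, i.e. 1 ∈ sigma(K)). (I - K) x = y is solvable iff y ⊥ ker((I - K)^*) = span{(-12, -3, -3, -1)}, i.e. iff -12y_1 - 3y_2 - 3y_3 - y_4 = 0. When solvable, the solutions are x = y + c·(1, -3, -1, -1), c arbitrary (ker(I - K) = span{(1, -3, -1, -1)}, dimension 1).

K has rank 1, so it is an outer product K = u v^T: every row of K is a multiple of one row vector. Reading off the entries, u = (1, -3, -1, -1) and v = (-12, -3, -3, -1) (row i of K equals u_i·v^T). A rank-one matrix u v^T satisfies K u = u (v·u) and kills the (3)-dimensional subspace v^⊥, so its characteristic polynomial is lambda^3 (lambda - v·u) with v·u = tr K = 1. Hence the eigenvalues of I - K are 1 (multiplicity 3) and 1 - (1) = 0, so det(I - K) = 0. (Direct check: I - K =
[[13, 3, 3, 1],
 [-36, -8, -9, -3],
 [-12, -3, -2, -1],
 [-12, -3, -3, 0]]
has determinant 0.) So 1 is an eigenvalue of K and (I - K) is not invertible. The finite-dimensional Fredholm alternative says: either (I - K) is invertible, or ker(I - K) ≠ {0} and then range(I - K) = ker((I - K)^*)^⊥, with dim ker(I - K) = dim ker((I - K)^*). We are in the second case, so we need both kernels. Kernel of I - K: (I - K) u = u - u (v·u) = u - u = 0, so ker(I - K) = span{u} = span{(1, -3, -1, -1)} (it is exactly 1-dimensional because rank(I - K) = 3). Kernel of the adjoint: K is real, so (I - K)^* = I - K^T = I - v u^T, and (I - v u^T) v = v - v (u·v) = 0; hence ker((I - K)^*) = span{v} = span{(-12, -3, -3, -1)}. Therefore (I - K) x = y is solvable iff <y, v> = 0, i.e. iff -12y_1 - 3y_2 - 3y_3 - y_4 = 0. When this holds, K y = u (v·y) = 0, so (I - K) y = y and x = y is a particular solution; the full solution set is the line x = y + c·u = y + c·(1, -3, -1, -1), c ∈ C.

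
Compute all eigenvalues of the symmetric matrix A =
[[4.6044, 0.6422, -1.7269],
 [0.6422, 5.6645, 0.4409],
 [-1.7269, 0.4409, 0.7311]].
sigma(A) ≈ {0, 5, 6}

A is real symmetric, so its spectrum consists of real eigenvalues. Expanding the characteristic polynomial of the displayed matrix gives
  det(λ I - A) = p(λ) = λ^3 + (-11)λ^2 + (30)λ + (-0.0012).
Solving p(λ) = 0 yields eigenvalues ≈ 0, 5, 6. (A is shown rounded to 4 decimals, so these recover the underlying integer eigenvalues to within that precision.)
Verification: the trace of A = 11 equals the sum of eigenvalues 11, and det(A) ≈ 0.0012 matches the eigenvalue product 0.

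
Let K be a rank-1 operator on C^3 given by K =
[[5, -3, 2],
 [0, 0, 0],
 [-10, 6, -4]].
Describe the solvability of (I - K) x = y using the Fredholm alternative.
(I - K) is singular (det(I - K) = 0, i.e. 1 ∈ sigma(K)). (I - K) x = y is solvable iff y ⊥ ker((I - K)^*) = span{(5, -3, 2)}, i.e. iff 5y_1 - 3y_2 + 2y_3 = 0. When solvable, the solutions are x = y + c·(1, 0, -2), c arbitrary (ker(I - K) = span{(1, 0, -2)}, dimension 1).

K has rank 1, so it is an outer product K = u v^T: every row of K is a multiple of one row vector. Reading off the entries, u = (1, 0, -2) and v = (5, -3, 2) (row i of K equals u_i·v^T). A rank-one matrix u v^T satisfies K u = u (v·u) and kills the (2)-dimensional subspace v^⊥, so its characteristic polynomial is lambda^2 (lambda - v·u) with v·u = tr K = 1. Hence the eigenvalues of I - K are 1 (multiplicity 2) and 1 - (1) = 0, so det(I - K) = 0. (Direct check: I - K =
[[-4, 3, -2],
 [0, 1, 0],
 [10, -6, 5]]
has determinant 0.) So 1 is an eigenvalue of K and (I - K) is not invertible. The finite-dimensional Fredholm alternative says: either (I - K) is invertible, or ker(I - K) ≠ {0} and then range(I - K) = ker((I - K)^*)^⊥, with dim ker(I - K) = dim ker((I - K)^*). We are in the second case, so we need both kernels. Kernel of I - K: (I - K) u = u - u (v·u) = u - u = 0, so ker(I - K) = span{u} = span{(1, 0, -2)} (it is exactly 1-dimensional because rank(I - K) = 2). Kernel of the adjoint: K is real, so (I - K)^* = I - K^T = I - v u^T, and (I - v u^T) v = v - v (u·v) = 0; hence ker((I - K)^*) = span{v} = span{(5, -3, 2)}. Therefore (I - K) x = y is solvable iff <y, v> = 0, i.e. iff 5y_1 - 3y_2 + 2y_3 = 0. When this holds, K y = u (v·y) = 0, so (I - K) y = y and x = y is a particular solution; the full solution set is the line x = y + c·u = y + c·(1, 0, -2), c ∈ C.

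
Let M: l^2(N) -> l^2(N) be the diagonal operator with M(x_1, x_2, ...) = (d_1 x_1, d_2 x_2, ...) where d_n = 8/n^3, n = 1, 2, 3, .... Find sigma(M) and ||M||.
sigma(M) = {8/n^3 : n ≥ 1} ∪ {0}; ||M|| = 8

A bounded diagonal operator on l^2 with diagonal entries d_n has spectrum equal to the closure of {d_n : n ≥ 1}: every d_n is an eigenvalue (with eigenvector e_n), so {d_n} ⊂ sigma(M); the spectrum is closed, so its closure is too; and for lambda not in the closure, (M - lambda I) has bounded inverse (the diagonal entries 1/(d_n - lambda) are bounded). For our sequence d_n = 8/n^3, n = 1, 2, 3, ...:
  - {d_n} = {8/n^3 : n ≥ 1}; the only limit point is 0
  - closure = {8/n^3 : n ≥ 1} ∪ {0}
For the norm: a diagonal operator has ||M|| = sup_n |d_n|. Here d_n = 8/n^3 is positive and decreasing, so sup_n |d_n| = d_1 = 8. So ||M|| = 8.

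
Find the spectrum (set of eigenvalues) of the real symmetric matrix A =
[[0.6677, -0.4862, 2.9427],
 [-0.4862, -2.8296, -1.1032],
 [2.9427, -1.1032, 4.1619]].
sigma(A) ≈ {-3, -1, 6}

A is real symmetric, so its spectrum consists of real eigenvalues. Expanding the characteristic polynomial of the displayed matrix gives
  det(λ I - A) = p(λ) = λ^3 + (-2)λ^2 + (-21)λ + (-18).
Solving p(λ) = 0 yields eigenvalues ≈ -3, -1, 6. (A is shown rounded to 4 decimals, so these recover the underlying integer eigenvalues to within that precision.)
Verification: the trace of A = 2 equals the sum of eigenvalues 2, and det(A) ≈ 18.0000 matches the eigenvalue product 18.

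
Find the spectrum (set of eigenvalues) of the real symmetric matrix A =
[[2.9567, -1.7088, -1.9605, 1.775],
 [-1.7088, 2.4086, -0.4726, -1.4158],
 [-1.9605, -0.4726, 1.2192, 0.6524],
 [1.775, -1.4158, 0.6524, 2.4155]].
sigma(A) ≈ {-1, 1, 3, 6}

A is real symmetric, so its spectrum consists of real eigenvalues. Expanding the characteristic polynomial of the displayed matrix gives
  det(λ I - A) = p(λ) = λ^4 + (-9)λ^3 + (17)λ^2 + (9)λ + (-17.9989).
Solving p(λ) = 0 yields eigenvalues ≈ -1, 1, 3, 6. (A is shown rounded to 4 decimals, so these recover the underlying integer eigenvalues to within that precision.)
Verification: the trace of A = 9 equals the sum of eigenvalues 9, and det(A) ≈ -17.9989 matches the eigenvalue product -18.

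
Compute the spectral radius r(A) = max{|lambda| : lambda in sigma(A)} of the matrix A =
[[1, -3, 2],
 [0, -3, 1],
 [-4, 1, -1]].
r(A) ≈ 2.2879

The eigenvalues of A are the roots of its characteristic polynomial. With M = A (coefficients from the trace, the sum of principal 2x2 minors, and det A):
  p(λ) = det(λ I - M) = λ^3 + 3λ^2 + 6λ + 10.
No integer candidate from the rational root theorem (±divisors of 10) is a root, so the roots are irrational. The cubic discriminant is Δ = -1080 < 0, so there is one real root and a complex-conjugate pair. p(-3) = -8 and p(-2) = 2 have opposite signs, so a root lies in (-3, -2); Newton's method refines it to λ ≈ -2.2879. Dividing out (λ - (-2.2879)) leaves approximately λ^2 + 0.7121λ + 4.3708. For λ^2 + 0.7121λ + 4.3708 the discriminant is -16.9761. It is negative, so the remaining roots are the complex-conjugate pair λ ≈ -0.356 ± 2.0601i. Their product equals the constant term, so |λ|^2 ≈ 4.3708 and |λ| ≈ 2.0906.
Thus the eigenvalues (to 4 decimals) are -2.2879 (modulus 2.2879); -0.356 ± 2.0601i (modulus 2.0906). The spectral radius is the largest modulus: r(A) ≈ 2.2879. (Cross-check: r(A) ≤ ||A||_2 ≈ 5.5228; equality holds whenever A is normal, though it can also hold for some non-normal A.)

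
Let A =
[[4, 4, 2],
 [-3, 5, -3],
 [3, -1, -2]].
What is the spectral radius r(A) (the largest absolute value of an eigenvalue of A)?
r(A) ≈ 6.3377

The eigenvalues of A are the roots of its characteristic polynomial. With M = A (coefficients from the trace, the sum of principal 2x2 minors, and det A):
  p(λ) = det(λ I - M) = λ^3 - 7λ^2 + 5λ + 136.
No integer candidate from the rational root theorem (±divisors of 136) is a root, so the roots are irrational. The cubic discriminant is Δ = -397755 < 0, so there is one real root and a complex-conjugate pair. p(-4) = -60 and p(-3) = 31 have opposite signs, so a root lies in (-4, -3); Newton's method refines it to λ ≈ -3.3859. Dividing out (λ - (-3.3859)) leaves approximately λ^2 - 10.3859λ + 40.1661. For λ^2 - 10.3859λ + 40.1661 the discriminant is -52.7968. It is negative, so the remaining roots are the complex-conjugate pair λ ≈ 5.193 ± 3.6331i. Their product equals the constant term, so |λ|^2 ≈ 40.1661 and |λ| ≈ 6.3377.
Thus the eigenvalues (to 4 decimals) are -3.3859 (modulus 3.3859); 5.193 ± 3.6331i (modulus 6.3377). The spectral radius is the largest modulus: r(A) ≈ 6.3377. (Cross-check: r(A) ≤ ||A||_2 ≈ 6.7204; equality holds whenever A is normal, though it can also hold for some non-normal A.)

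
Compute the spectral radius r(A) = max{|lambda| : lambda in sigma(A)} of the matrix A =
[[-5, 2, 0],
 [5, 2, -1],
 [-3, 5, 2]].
r(A) ≈ 6.0657

The eigenvalues of A are the roots of its characteristic polynomial. With M = A (coefficients from the trace, the sum of principal 2x2 minors, and det A):
  p(λ) = det(λ I - M) = λ^3 + λ^2 - 21λ + 59.
No integer candidate from the rational root theorem (±divisors of 59) is a root, so the roots are irrational. The cubic discriminant is Δ = -79040 < 0, so there is one real root and a complex-conjugate pair. p(-7) = -88 and p(-6) = 5 have opposite signs, so a root lies in (-7, -6); Newton's method refines it to λ ≈ -6.0657. Dividing out (λ - (-6.0657)) leaves approximately λ^2 - 5.0657λ + 9.7268. For λ^2 - 5.0657λ + 9.7268 the discriminant is -13.2462. It is negative, so the remaining roots are the complex-conjugate pair λ ≈ 2.5328 ± 1.8198i. Their product equals the constant term, so |λ|^2 ≈ 9.7268 and |λ| ≈ 3.1188.
Thus the eigenvalues (to 4 decimals) are -6.0657 (modulus 6.0657); 2.5328 ± 1.8198i (modulus 3.1188). The spectral radius is the largest modulus: r(A) ≈ 6.0657. (Cross-check: r(A) ≤ ||A||_2 ≈ 8.2854; equality holds whenever A is normal, though it can also hold for some non-normal A.)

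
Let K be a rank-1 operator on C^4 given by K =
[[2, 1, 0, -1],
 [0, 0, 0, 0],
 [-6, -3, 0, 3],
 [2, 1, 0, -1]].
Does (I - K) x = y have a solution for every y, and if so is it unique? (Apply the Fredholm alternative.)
(I - K) is singular (det(I - K) = 0, i.e. 1 ∈ sigma(K)). (I - K) x = y is solvable iff y ⊥ ker((I - K)^*) = span{(2, 1, 0, -1)}, i.e. iff 2y_1 + y_2 - y_4 = 0. When solvable, the solutions are x = y + c·(1, 0, -3, 1), c arbitrary (ker(I - K) = span{(1, 0, -3, 1)}, dimension 1).

K has rank 1, so it is an outer product K = u v^T: every row of K is a multiple of one row vector. Reading off the entries, u = (1, 0, -3, 1) and v = (2, 1, 0, -1) (row i of K equals u_i·v^T). A rank-one matrix u v^T satisfies K u = u (v·u) and kills the (3)-dimensional subspace v^⊥, so its characteristic polynomial is lambda^3 (lambda - v·u) with v·u = tr K = 1. Hence the eigenvalues of I - K are 1 (multiplicity 3) and 1 - (1) = 0, so det(I - K) = 0. (Direct check: I - K =
[[-1, -1, 0, 1],
 [0, 1, 0, 0],
 [6, 3, 1, -3],
 [-2, -1, 0, 2]]
has determinant 0.) So 1 is an eigenvalue of K and (I - K) is not invertible. The finite-dimensional Fredholm alternative says: either (I - K) is invertible, or ker(I - K) ≠ {0} and then range(I - K) = ker((I - K)^*)^⊥, with dim ker(I - K) = dim ker((I - K)^*). We are in the second case, so we need both kernels. Kernel of I - K: (I - K) u = u - u (v·u) = u - u = 0, so ker(I - K) = span{u} = span{(1, 0, -3, 1)} (it is exactly 1-dimensional because rank(I - K) = 3). Kernel of the adjoint: K is real, so (I - K)^* = I - K^T = I - v u^T, and (I - v u^T) v = v - v (u·v) = 0; hence ker((I - K)^*) = span{v} = span{(2, 1, 0, -1)}. Therefore (I - K) x = y is solvable iff <y, v> = 0, i.e. iff 2y_1 + y_2 - y_4 = 0. When this holds, K y = u (v·y) = 0, so (I - K) y = y and x = y is a particular solution; the full solution set is the line x = y + c·u = y + c·(1, 0, -3, 1), c ∈ C.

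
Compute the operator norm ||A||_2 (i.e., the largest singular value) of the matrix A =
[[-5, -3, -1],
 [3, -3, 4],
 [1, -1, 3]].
||A||_2 ≈ 7.1729 (= sqrt(largest eigenvalue of A^T A))

||A||_2 = sigma_max(A) = sqrt(lambda_max(A^T A)). Form the symmetric matrix M = A^T A =
[[35, 5, 20],
 [5, 19, -12],
 [20, -12, 26]].
Its characteristic polynomial (trace, sum of principal 2x2 minors, determinant of M give the coefficients) is
  p(λ) = det(λ I - M) = λ^3 - 80λ^2 + 1500λ - 1600.
No integer candidate from the rational root theorem (±divisors of 1600) is a root, so the roots are irrational. The cubic discriminant is Δ = 1010080000 > 0, so there are three distinct real roots. p(1) = -179 and p(2) = 1088 have opposite signs, so a root lies in (1, 2); Newton's method refines it to λ ≈ 1.1343. p(27) = 263 and p(28) = -368 have opposite signs, so a root lies in (27, 28); Newton's method refines it to λ ≈ 27.4159. p(51) = -529 and p(52) = 688 have opposite signs, so a root lies in (51, 52); Newton's method refines it to λ ≈ 51.4498. Check (Vieta): the three roots sum to 80, matching tr M = 80.
So the eigenvalues of A^T A are ≈ 1.1343, 27.4159, 51.4498 (all ≥ 0, as they must be for A^T A). The largest is λ_max ≈ 51.4498, hence ||A||_2 = sqrt(λ_max) ≈ 7.1729.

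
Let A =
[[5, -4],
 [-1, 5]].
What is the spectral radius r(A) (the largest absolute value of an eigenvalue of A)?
r(A) = 7

The eigenvalues of A are the roots of its characteristic polynomial. With M = A (coefficients from the trace and determinant):
  p(λ) = det(λ I - M) = λ^2 - 10λ + 21.
For λ^2 - 10λ + 21 the discriminant is 16. It is a perfect square (4^2), so the roots are rational: λ = (10 ± 4)/2 = 7, 3.
Thus the eigenvalues (to 4 decimals) are 7 (modulus 7); 3 (modulus 3). The spectral radius is the largest modulus: r(A) = 7. (Cross-check: r(A) ≤ ||A||_2 ≈ 7.7202; equality holds whenever A is normal, though it can also hold for some non-normal A.)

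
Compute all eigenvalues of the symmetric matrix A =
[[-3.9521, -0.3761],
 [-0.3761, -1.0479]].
sigma(A) ≈ {-4, -1}

A is real symmetric, so its spectrum consists of real eigenvalues. Expanding the characteristic polynomial of the displayed matrix gives
  det(λ I - A) = p(λ) = λ^2 + (5)λ + (4).
Solving p(λ) = 0 yields eigenvalues ≈ -4, -1. (A is shown rounded to 4 decimals, so these recover the underlying integer eigenvalues to within that precision.)
Verification: the trace of A = -5 equals the sum of eigenvalues -5, and det(A) ≈ 4.0000 matches the eigenvalue product 4.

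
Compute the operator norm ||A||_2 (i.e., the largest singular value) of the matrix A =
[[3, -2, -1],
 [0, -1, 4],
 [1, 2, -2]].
||A||_2 ≈ 4.9244 (= sqrt(largest eigenvalue of A^T A))

||A||_2 = sigma_max(A) = sqrt(lambda_max(A^T A)). Form the symmetric matrix M = A^T A =
[[10, -4, -5],
 [-4, 9, -6],
 [-5, -6, 21]].
Its characteristic polynomial (trace, sum of principal 2x2 minors, determinant of M give the coefficients) is
  p(λ) = det(λ I - M) = λ^3 - 40λ^2 + 412λ - 729.
No integer candidate from the rational root theorem (±divisors of 729) is a root, so the roots are irrational. The cubic discriminant is Δ = 7129941 > 0, so there are three distinct real roots. p(2) = -57 and p(3) = 174 have opposite signs, so a root lies in (2, 3); Newton's method refines it to λ ≈ 2.2222. p(13) = 64 and p(14) = -57 have opposite signs, so a root lies in (13, 14); Newton's method refines it to λ ≈ 13.5278. p(24) = -57 and p(25) = 196 have opposite signs, so a root lies in (24, 25); Newton's method refines it to λ ≈ 24.2499. Check (Vieta): the three roots sum to 40, matching tr M = 40.
So the eigenvalues of A^T A are ≈ 2.2222, 13.5278, 24.2499 (all ≥ 0, as they must be for A^T A). The largest is λ_max ≈ 24.2499, hence ||A||_2 = sqrt(λ_max) ≈ 4.9244.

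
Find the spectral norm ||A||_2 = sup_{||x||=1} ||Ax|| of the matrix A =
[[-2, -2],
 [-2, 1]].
||A||_2 = 3 (= sqrt(largest eigenvalue of A^T A))

||A||_2 = sigma_max(A) = sqrt(lambda_max(A^T A)). Form the symmetric matrix M = A^T A =
[[8, 2],
 [2, 5]].
Its characteristic polynomial (trace, determinant of M give the coefficients) is
  p(λ) = det(λ I - M) = λ^2 - 13λ + 36.
For λ^2 - 13λ + 36 the discriminant is 25. It is a perfect square (5^2), so the roots are rational: λ = (13 ± 5)/2 = 9, 4.
So the eigenvalues of A^T A are ≈ 4, 9 (all ≥ 0, as they must be for A^T A). The largest is λ_max = 9, hence ||A||_2 = sqrt(λ_max) = 3.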